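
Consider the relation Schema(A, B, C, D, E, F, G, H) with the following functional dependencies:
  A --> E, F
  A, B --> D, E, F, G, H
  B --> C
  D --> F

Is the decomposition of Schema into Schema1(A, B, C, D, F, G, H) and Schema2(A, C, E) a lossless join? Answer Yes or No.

Schema1 ∩ Schema2 = {A, C}; its closure under F is {A, C, E, F}.
Schema2 is contained in that closure, so Schema1 ∩ Schema2 --> Schema2 holds and the join is lossless.

Yes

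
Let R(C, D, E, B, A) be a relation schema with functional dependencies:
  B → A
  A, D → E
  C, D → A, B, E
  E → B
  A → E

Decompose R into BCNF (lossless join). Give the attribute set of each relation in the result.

{A, B, E}; {B, C, D}

Candidate key of the original relation: {C, D}.
In {A, B, C, D, E}, {B} is not a superkey ({B}⁺ restricted to this set is {A, B, E}), so split on B → A, E into {A, B, E} and {B, C, D}.
{A, B, E} has no BCNF violation.
{B, C, D} has no BCNF violation.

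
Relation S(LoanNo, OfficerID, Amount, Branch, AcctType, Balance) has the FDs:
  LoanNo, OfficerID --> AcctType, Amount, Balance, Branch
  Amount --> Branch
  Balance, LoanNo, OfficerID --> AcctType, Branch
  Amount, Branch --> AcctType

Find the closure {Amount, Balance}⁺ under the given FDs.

{AcctType, Amount, Balance, Branch}

Start with {Amount, Balance}.
Amount --> Branch applies; add {Branch} → now {Amount, Balance, Branch}.
Amount, Branch --> AcctType applies; add {AcctType} → now {AcctType, Amount, Balance, Branch}.
No further FD applies.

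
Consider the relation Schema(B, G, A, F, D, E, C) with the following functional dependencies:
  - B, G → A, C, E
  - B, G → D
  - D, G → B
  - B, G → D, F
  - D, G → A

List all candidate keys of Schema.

{B, G}, {D, G}

{G} never appears on the right of any FD, so every key must include it.
{B, G}⁺ = {A, B, C, D, E, F, G} — all of the relation — so {B, G} is a candidate key.
{D, G}⁺ = {A, B, C, D, E, F, G} — all of the relation — so {D, G} is a candidate key.
These are minimal and exhaustive — every other superkey contains one of them.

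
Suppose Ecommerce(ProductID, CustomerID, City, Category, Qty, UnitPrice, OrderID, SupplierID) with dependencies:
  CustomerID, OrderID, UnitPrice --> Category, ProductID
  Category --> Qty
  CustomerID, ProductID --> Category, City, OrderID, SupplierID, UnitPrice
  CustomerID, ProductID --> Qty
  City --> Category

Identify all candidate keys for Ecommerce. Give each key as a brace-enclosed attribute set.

{CustomerID} never appears on the right of any FD, so every key must include it.
{CustomerID, ProductID}⁺ = {Category, City, CustomerID, OrderID, ProductID, Qty, SupplierID, UnitPrice} — all of the relation — so {CustomerID, ProductID} is a candidate key.
{CustomerID, OrderID, UnitPrice}⁺ = {Category, City, CustomerID, OrderID, ProductID, Qty, SupplierID, UnitPrice} — all of the relation — so {CustomerID, OrderID, UnitPrice} is a candidate key.
No proper subset of any of these is a key, and no other minimal superkey exists.

{CustomerID, OrderID, UnitPrice}, {CustomerID, ProductID}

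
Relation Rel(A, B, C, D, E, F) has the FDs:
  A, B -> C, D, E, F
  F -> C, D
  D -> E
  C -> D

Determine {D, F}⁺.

Start with {D, F}.
F -> C, D applies; add {C} → now {C, D, F}.
D -> E applies; add {E} → now {C, D, E, F}.
No further FD applies.

{C, D, E, F}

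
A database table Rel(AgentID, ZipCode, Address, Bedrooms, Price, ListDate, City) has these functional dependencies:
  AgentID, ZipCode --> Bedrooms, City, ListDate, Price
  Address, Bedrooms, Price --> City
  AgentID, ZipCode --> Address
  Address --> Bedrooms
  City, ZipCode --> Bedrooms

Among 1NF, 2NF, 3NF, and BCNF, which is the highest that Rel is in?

Candidate key: {AgentID, ZipCode}. Prime attributes: {AgentID, ZipCode}.
Address, Bedrooms, Price --> City breaks BCNF: {Address, Bedrooms, Price}⁺ = {Address, Bedrooms, City, Price}, so {Address, Bedrooms, Price} is not a superkey.
Because {City} is non-prime and the left side of Address, Bedrooms, Price --> City is not a superkey, the relation is not in 3NF.
No non-prime attribute depends on a proper subset of any candidate key, so 2NF holds.

2NF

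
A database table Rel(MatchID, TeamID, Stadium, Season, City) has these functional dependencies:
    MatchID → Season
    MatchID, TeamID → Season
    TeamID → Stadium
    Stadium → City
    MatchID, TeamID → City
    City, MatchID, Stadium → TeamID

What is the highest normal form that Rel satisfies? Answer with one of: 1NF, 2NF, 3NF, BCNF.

1NF

Candidate keys: {MatchID, Stadium}, {MatchID, TeamID}. Prime attributes: {MatchID, Stadium, TeamID}.
MatchID → Season breaks BCNF: {MatchID}⁺ = {MatchID, Season}, so {MatchID} is not a superkey.
MatchID → Season determines the non-prime attribute {Season} from a non-superkey — 3NF is violated.
Since {MatchID} ⊂ {MatchID, Stadium} and {MatchID}⁺ ⊇ {Season} with {Season} non-prime, there is a partial dependency; 2NF fails.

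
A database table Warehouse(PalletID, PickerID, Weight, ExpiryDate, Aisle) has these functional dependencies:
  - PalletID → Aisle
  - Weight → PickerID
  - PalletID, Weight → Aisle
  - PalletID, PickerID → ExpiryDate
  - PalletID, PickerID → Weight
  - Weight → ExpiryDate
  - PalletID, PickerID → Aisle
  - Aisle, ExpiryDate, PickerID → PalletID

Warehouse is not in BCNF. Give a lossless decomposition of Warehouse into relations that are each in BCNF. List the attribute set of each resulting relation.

{Aisle, PalletID}; {ExpiryDate, PickerID, Weight}; {PalletID, Weight}

Candidate keys of the original relation: {Aisle, ExpiryDate, PickerID}, {Aisle, Weight}, {PalletID, PickerID}, {PalletID, Weight}.
Within {Aisle, ExpiryDate, PalletID, PickerID, Weight}: {PalletID}⁺ ∩ {Aisle, ExpiryDate, PalletID, PickerID, Weight} = {Aisle, PalletID}, not the whole set, so PalletID → Aisle violates BCNF; decompose into {Aisle, PalletID} and {ExpiryDate, PalletID, PickerID, Weight}.
{Aisle, PalletID} has no BCNF violation.
Within {ExpiryDate, PalletID, PickerID, Weight}: {Weight}⁺ ∩ {ExpiryDate, PalletID, PickerID, Weight} = {ExpiryDate, PickerID, Weight}, not the whole set, so Weight → ExpiryDate, PickerID violates BCNF; decompose into {ExpiryDate, PickerID, Weight} and {PalletID, Weight}.
{ExpiryDate, PickerID, Weight} has no BCNF violation.
{PalletID, Weight} has no BCNF violation.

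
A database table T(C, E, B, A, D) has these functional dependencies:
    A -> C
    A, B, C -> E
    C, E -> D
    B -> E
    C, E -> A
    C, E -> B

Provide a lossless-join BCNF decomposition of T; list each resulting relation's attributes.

Candidate keys of the original relation: {A, B}, {A, E}, {B, C}, {C, E}.
In {A, B, C, D, E}, {A} is not a superkey ({A}⁺ restricted to this set is {A, C}), so split on A -> C into {A, C} and {A, B, D, E}.
{A, C} has no BCNF violation.
In {A, B, D, E}, {B} is not a superkey ({B}⁺ restricted to this set is {B, E}), so split on B -> E into {B, E} and {A, B, D}.
{B, E} has no BCNF violation.
{A, B, D} has no BCNF violation.

{A, B, D}; {A, C}; {B, E}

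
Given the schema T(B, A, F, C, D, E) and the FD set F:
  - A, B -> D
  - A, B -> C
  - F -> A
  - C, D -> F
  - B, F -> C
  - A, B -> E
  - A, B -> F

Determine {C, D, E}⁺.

Start with {C, D, E}.
C, D -> F applies; add {F} → now {C, D, E, F}.
F -> A applies; add {A} → now {A, C, D, E, F}.
No further FD applies.

{A, C, D, E, F}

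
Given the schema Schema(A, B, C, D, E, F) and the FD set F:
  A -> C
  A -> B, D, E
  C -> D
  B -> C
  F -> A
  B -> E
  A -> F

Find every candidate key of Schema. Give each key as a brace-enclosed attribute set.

{A}, {F}

{A}⁺ = {A, B, C, D, E, F} — all of the relation — so {A} is a candidate key.
{F}⁺ = {A, B, C, D, E, F} — all of the relation — so {F} is a candidate key.
Any other superkey properly contains one of these, so there are no further candidate keys.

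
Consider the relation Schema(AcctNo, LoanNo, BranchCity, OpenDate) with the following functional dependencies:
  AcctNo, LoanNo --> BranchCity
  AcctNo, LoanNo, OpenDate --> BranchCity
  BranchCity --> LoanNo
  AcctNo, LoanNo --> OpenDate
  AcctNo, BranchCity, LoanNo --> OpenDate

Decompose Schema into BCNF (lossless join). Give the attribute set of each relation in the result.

Candidate keys of the original relation: {AcctNo, BranchCity}, {AcctNo, LoanNo}.
{AcctNo, BranchCity, LoanNo, OpenDate}: {BranchCity} determines {BranchCity, LoanNo} here but is not a superkey — split on BranchCity --> LoanNo, giving {BranchCity, LoanNo} and {AcctNo, BranchCity, OpenDate}.
{BranchCity, LoanNo} has no BCNF violation.
{AcctNo, BranchCity, OpenDate} has no BCNF violation.

{AcctNo, BranchCity, OpenDate}; {BranchCity, LoanNo}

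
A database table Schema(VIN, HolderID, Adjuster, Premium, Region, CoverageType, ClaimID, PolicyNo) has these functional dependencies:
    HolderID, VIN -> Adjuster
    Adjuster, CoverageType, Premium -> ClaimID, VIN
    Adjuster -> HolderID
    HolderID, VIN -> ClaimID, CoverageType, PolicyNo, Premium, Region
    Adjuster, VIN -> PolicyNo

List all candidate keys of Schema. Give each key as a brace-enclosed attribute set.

{Adjuster, CoverageType, Premium}, {Adjuster, VIN}, {HolderID, VIN}

{Adjuster, VIN}⁺ = {Adjuster, ClaimID, CoverageType, HolderID, PolicyNo, Premium, Region, VIN}, which is every attribute, so {Adjuster, VIN} is a candidate key.
{HolderID, VIN}⁺ = {Adjuster, ClaimID, CoverageType, HolderID, PolicyNo, Premium, Region, VIN}, which is every attribute, so {HolderID, VIN} is a candidate key.
{Adjuster, CoverageType, Premium}⁺ = {Adjuster, ClaimID, CoverageType, HolderID, PolicyNo, Premium, Region, VIN}, which is every attribute, so {Adjuster, CoverageType, Premium} is a candidate key.
These are minimal and exhaustive — every other superkey contains one of them.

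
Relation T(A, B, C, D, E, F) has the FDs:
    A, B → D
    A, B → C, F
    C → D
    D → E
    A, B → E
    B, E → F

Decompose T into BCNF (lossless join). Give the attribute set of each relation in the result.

Candidate key of the original relation: {A, B}.
Within {A, B, C, D, E, F}: {C}⁺ ∩ {A, B, C, D, E, F} = {C, D, E}, not the whole set, so C → D, E violates BCNF; decompose into {C, D, E} and {A, B, C, F}.
Within {C, D, E}: {D}⁺ ∩ {C, D, E} = {D, E}, not the whole set, so D → E violates BCNF; decompose into {D, E} and {C, D}.
{D, E}: every determinant is a superkey — BCNF.
{C, D}: every determinant is a superkey — BCNF.
Within {A, B, C, F}: {B, C}⁺ ∩ {A, B, C, F} = {B, C, F}, not the whole set, so B, C → F violates BCNF; decompose into {B, C, F} and {A, B, C}.
{B, C, F}: every determinant is a superkey — BCNF.
{A, B, C}: every determinant is a superkey — BCNF.

{A, B, C}; {B, C, F}; {C, D}; {D, E}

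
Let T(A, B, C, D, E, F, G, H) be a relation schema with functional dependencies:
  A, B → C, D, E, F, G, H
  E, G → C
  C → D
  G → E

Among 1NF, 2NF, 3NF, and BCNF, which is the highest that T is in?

Candidate key: {A, B}. Prime attributes: {A, B}.
E, G → C breaks BCNF: {E, G}⁺ = {C, D, E, G}, so {E, G} is not a superkey.
E, G → C has non-prime {C} on the right and a non-superkey on the left, so 3NF fails.
Checking every proper subset of each key, none determines a non-prime attribute — 2NF is satisfied.

2NF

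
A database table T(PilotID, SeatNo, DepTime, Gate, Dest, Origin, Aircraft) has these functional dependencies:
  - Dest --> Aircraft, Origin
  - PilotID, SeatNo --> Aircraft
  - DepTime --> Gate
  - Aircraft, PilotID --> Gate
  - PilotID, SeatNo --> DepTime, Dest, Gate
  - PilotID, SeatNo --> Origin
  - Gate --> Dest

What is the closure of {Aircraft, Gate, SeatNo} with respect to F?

Start with {Aircraft, Gate, SeatNo}.
Gate --> Dest applies; add {Dest} → now {Aircraft, Dest, Gate, SeatNo}.
Dest --> Aircraft, Origin applies; add {Origin} → now {Aircraft, Dest, Gate, Origin, SeatNo}.
No further FD applies.

{Aircraft, Dest, Gate, Origin, SeatNo}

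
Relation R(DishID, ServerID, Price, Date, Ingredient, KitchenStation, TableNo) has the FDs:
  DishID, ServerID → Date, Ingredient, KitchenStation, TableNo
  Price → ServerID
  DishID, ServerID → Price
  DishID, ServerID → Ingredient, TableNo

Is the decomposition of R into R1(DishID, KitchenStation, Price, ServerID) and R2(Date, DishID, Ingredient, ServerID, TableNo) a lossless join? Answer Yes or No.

Yes

Common attributes: {DishID, ServerID}; their closure is {Date, DishID, Ingredient, KitchenStation, Price, ServerID, TableNo}.
Since R1 ⊆ {Date, DishID, Ingredient, KitchenStation, Price, ServerID, TableNo}, the intersection is a superkey of R1; the decomposition is lossless.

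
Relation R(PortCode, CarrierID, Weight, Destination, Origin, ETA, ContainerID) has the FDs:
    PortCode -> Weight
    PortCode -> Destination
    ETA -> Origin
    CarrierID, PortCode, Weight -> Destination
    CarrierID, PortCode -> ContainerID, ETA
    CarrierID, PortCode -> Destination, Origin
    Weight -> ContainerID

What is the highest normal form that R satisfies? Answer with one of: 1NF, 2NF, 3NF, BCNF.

Candidate key: {CarrierID, PortCode}. Prime attributes: {CarrierID, PortCode}.
For PortCode -> Weight we have {PortCode}⁺ = {ContainerID, Destination, PortCode, Weight}; {PortCode} is not a superkey, so BCNF fails.
PortCode -> Weight determines the non-prime attribute {Weight} from a non-superkey — 3NF is violated.
Since {PortCode} ⊂ {CarrierID, PortCode} and {PortCode}⁺ ⊇ {ContainerID, Destination, Weight} with {ContainerID, Destination, Weight} non-prime, there is a partial dependency; 2NF fails.

1NF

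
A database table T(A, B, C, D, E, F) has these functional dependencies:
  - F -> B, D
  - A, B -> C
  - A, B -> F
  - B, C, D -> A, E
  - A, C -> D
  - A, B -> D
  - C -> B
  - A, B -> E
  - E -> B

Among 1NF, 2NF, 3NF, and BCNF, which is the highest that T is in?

3NF

Candidate keys: {A, B}, {A, C}, {A, E}, {A, F}, {C, D}, {C, F}. Prime attributes: {A, B, C, D, E, F}.
F -> B, D: {F}⁺ = {B, D, F}, which is not all of the attributes, so the left side is not a superkey — BCNF is violated.
But every attribute on its right side ({B, D}) is prime, and the same holds for every other non-superkey FD, so 3NF still holds.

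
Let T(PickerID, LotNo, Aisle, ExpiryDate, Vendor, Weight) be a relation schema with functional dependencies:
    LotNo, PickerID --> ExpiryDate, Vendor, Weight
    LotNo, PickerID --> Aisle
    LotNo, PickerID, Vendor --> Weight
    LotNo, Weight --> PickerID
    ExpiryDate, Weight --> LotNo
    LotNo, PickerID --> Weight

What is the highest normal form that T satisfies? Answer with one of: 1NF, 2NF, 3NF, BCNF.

BCNF

Candidate keys: {ExpiryDate, Weight}, {LotNo, PickerID}, {LotNo, Weight}. Prime attributes: {ExpiryDate, LotNo, PickerID, Weight}.
Every FD has a superkey on the left, so the relation is in BCNF.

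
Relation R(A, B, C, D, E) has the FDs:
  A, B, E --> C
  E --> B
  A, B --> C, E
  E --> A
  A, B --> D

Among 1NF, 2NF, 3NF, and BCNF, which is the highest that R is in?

BCNF

Candidate keys: {A, B}, {E}. Prime attributes: {A, B, E}.
The left-hand side of every FD is a superkey, so BCNF is satisfied.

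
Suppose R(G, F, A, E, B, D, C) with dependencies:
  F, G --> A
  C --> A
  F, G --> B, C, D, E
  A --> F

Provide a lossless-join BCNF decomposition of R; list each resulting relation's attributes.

Candidate keys of the original relation: {A, G}, {C, G}, {F, G}.
Within {A, B, C, D, E, F, G}: {C}⁺ ∩ {A, B, C, D, E, F, G} = {A, C, F}, not the whole set, so C --> A, F violates BCNF; decompose into {A, C, F} and {B, C, D, E, G}.
Within {A, C, F}: {A}⁺ ∩ {A, C, F} = {A, F}, not the whole set, so A --> F violates BCNF; decompose into {A, F} and {A, C}.
{A, F} has no BCNF violation.
{A, C} has no BCNF violation.
{B, C, D, E, G} has no BCNF violation.

{A, C}; {A, F}; {B, C, D, E, G}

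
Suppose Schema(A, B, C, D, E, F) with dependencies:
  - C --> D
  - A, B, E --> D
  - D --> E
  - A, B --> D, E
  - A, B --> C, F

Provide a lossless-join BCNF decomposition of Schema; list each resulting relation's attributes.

Candidate key of the original relation: {A, B}.
Within {A, B, C, D, E, F}: {C}⁺ ∩ {A, B, C, D, E, F} = {C, D, E}, not the whole set, so C --> D, E violates BCNF; decompose into {C, D, E} and {A, B, C, F}.
Within {C, D, E}: {D}⁺ ∩ {C, D, E} = {D, E}, not the whole set, so D --> E violates BCNF; decompose into {D, E} and {C, D}.
{D, E} is in BCNF.
{C, D} is in BCNF.
{A, B, C, F} is in BCNF.

{A, B, C, F}; {C, D}; {D, E}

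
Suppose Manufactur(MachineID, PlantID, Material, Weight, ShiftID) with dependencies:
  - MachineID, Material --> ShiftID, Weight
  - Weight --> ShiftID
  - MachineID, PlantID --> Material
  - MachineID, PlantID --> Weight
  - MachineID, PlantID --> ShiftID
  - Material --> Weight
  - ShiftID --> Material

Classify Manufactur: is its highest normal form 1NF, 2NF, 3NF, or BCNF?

2NF

Candidate key: {MachineID, PlantID}. Prime attributes: {MachineID, PlantID}.
MachineID, Material --> ShiftID, Weight breaks BCNF: {MachineID, Material}⁺ = {MachineID, Material, ShiftID, Weight}, so {MachineID, Material} is not a superkey.
Because {ShiftID, Weight} are non-prime and the left side of MachineID, Material --> ShiftID, Weight is not a superkey, the relation is not in 3NF.
No proper subset of a key has a non-prime attribute in its closure, so there is no partial dependency; 2NF holds.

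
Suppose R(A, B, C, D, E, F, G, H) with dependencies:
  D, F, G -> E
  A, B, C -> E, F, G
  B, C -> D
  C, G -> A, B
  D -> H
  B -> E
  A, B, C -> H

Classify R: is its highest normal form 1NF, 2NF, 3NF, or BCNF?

Candidate keys: {A, B, C}, {C, G}. Prime attributes: {A, B, C, G}.
D, F, G -> E: {D, F, G}⁺ = {D, E, F, G, H}, which is not all of the attributes, so the left side is not a superkey — BCNF is violated.
Because {E} is non-prime and the left side of D, F, G -> E is not a superkey, the relation is not in 3NF.
{B} is a proper subset of the key {A, B, C}, and {B}⁺ contains the non-prime attribute {E} — a partial dependency, so 2NF is violated.

1NF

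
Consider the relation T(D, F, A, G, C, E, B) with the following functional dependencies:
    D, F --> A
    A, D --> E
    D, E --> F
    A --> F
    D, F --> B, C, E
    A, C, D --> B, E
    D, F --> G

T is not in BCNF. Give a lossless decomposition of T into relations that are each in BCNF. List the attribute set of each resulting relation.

{A, B, C, D, E, G}; {A, F}

Candidate keys of the original relation: {A, D}, {D, E}, {D, F}.
In {A, B, C, D, E, F, G}, {A} is not a superkey ({A}⁺ restricted to this set is {A, F}), so split on A --> F into {A, F} and {A, B, C, D, E, G}.
{A, F}: every determinant is a superkey — BCNF.
{A, B, C, D, E, G}: every determinant is a superkey — BCNF.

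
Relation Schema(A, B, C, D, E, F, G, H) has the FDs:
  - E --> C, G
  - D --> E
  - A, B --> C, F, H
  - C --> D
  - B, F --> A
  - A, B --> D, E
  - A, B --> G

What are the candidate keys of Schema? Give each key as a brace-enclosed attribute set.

{B} never appears on the right of any FD, so every key must include it.
{A, B} is a candidate key since {A, B}⁺ = {A, B, C, D, E, F, G, H} covers every attribute.
{B, F} is a candidate key since {B, F}⁺ = {A, B, C, D, E, F, G, H} covers every attribute.
Any other superkey properly contains one of these, so there are no further candidate keys.

{A, B}, {B, F}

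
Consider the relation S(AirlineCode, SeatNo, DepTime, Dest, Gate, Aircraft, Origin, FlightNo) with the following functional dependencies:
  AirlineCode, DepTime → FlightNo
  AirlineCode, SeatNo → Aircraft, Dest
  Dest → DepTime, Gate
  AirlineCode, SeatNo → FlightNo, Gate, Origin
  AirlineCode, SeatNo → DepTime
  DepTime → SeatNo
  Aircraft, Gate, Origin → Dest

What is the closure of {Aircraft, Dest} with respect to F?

Start with {Aircraft, Dest}.
Dest → DepTime, Gate applies; add {DepTime, Gate} → now {Aircraft, DepTime, Dest, Gate}.
DepTime → SeatNo applies; add {SeatNo} → now {Aircraft, DepTime, Dest, Gate, SeatNo}.
No further FD applies.

{Aircraft, DepTime, Dest, Gate, SeatNo}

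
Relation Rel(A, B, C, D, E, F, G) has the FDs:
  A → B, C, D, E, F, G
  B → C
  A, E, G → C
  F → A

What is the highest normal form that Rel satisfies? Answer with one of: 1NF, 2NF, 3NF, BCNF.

Candidate keys: {A}, {F}. Prime attributes: {A, F}.
B → C breaks BCNF: {B}⁺ = {B, C}, so {B} is not a superkey.
B → C determines the non-prime attribute {C} from a non-superkey — 3NF is violated.
With only single-attribute keys there can be no partial dependency, so 2NF holds.

2NF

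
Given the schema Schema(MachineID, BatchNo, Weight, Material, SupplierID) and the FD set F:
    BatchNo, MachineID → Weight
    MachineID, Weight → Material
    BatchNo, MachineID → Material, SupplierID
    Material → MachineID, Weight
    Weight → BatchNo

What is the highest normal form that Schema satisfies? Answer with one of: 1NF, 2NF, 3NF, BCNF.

3NF

Candidate keys: {BatchNo, MachineID}, {MachineID, Weight}, {Material}. Prime attributes: {BatchNo, MachineID, Material, Weight}.
For Weight → BatchNo we have {Weight}⁺ = {BatchNo, Weight}; {Weight} is not a superkey, so BCNF fails.
Since {BatchNo} ⊆ prime attributes and every other non-superkey FD also has a prime right side, the schema is in 3NF.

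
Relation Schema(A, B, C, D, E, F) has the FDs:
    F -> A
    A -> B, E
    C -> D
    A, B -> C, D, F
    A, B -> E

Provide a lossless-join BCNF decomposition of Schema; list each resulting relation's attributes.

Candidate keys of the original relation: {A}, {F}.
{A, B, C, D, E, F}: {C} determines {C, D} here but is not a superkey — split on C -> D, giving {C, D} and {A, B, C, E, F}.
{C, D} has no BCNF violation.
{A, B, C, E, F} has no BCNF violation.

{A, B, C, E, F}; {C, D}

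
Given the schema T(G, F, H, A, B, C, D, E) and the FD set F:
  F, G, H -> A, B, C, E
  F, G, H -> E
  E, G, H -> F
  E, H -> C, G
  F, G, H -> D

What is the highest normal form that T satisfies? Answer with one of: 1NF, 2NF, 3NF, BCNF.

Candidate keys: {E, H}, {F, G, H}. Prime attributes: {E, F, G, H}.
Each dependency's left side is a superkey — BCNF holds.

BCNF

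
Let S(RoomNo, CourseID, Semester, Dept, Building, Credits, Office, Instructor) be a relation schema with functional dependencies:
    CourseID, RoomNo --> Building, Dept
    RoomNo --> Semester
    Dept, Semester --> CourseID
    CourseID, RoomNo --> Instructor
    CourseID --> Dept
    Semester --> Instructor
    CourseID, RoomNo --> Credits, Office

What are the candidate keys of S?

{CourseID, RoomNo}, {Dept, RoomNo}

{RoomNo} never appears on the right of any FD, so every key must include it.
{CourseID, RoomNo}⁺ = {Building, CourseID, Credits, Dept, Instructor, Office, RoomNo, Semester} — all of the relation — so {CourseID, RoomNo} is a candidate key.
{Dept, RoomNo}⁺ = {Building, CourseID, Credits, Dept, Instructor, Office, RoomNo, Semester} — all of the relation — so {Dept, RoomNo} is a candidate key.
These are minimal and exhaustive — every other superkey contains one of them.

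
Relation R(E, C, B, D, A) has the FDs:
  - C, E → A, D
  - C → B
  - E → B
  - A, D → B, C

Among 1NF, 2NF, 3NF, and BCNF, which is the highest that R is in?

1NF

Candidate keys: {A, D, E}, {C, E}. Prime attributes: {A, C, D, E}.
C → B breaks BCNF: {C}⁺ = {B, C}, so {C} is not a superkey.
C → B determines the non-prime attribute {B} from a non-superkey — 3NF is violated.
Since {C} ⊂ {C, E} and {C}⁺ ⊇ {B} with {B} non-prime, there is a partial dependency; 2NF fails.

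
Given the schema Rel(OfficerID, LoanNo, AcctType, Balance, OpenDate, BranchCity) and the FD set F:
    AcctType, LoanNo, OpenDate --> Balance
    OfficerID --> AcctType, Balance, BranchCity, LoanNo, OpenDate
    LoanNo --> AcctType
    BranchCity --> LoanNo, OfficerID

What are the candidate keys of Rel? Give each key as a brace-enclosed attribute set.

{BranchCity}, {OfficerID}

Closure of {BranchCity} is {AcctType, Balance, BranchCity, LoanNo, OfficerID, OpenDate}, the whole schema; {BranchCity} is a candidate key.
Closure of {OfficerID} is {AcctType, Balance, BranchCity, LoanNo, OfficerID, OpenDate}, the whole schema; {OfficerID} is a candidate key.
No proper subset of any of these is a key, and no other minimal superkey exists.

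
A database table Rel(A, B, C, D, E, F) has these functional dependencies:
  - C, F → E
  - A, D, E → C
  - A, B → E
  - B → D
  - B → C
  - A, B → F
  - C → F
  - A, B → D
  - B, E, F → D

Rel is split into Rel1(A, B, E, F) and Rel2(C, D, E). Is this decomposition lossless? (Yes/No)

No

The shared attributes are {E} and {E}⁺ = {E}.
Neither Rel1 nor Rel2 is contained in that closure, so the decomposition is lossy.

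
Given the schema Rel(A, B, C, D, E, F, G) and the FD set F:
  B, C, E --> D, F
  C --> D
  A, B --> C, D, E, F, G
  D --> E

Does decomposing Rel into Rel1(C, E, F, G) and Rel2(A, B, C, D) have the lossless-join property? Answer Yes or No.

No

Common attributes: {C}; their closure is {C, D, E}.
Rel1 ⊄ {C, D, E} and Rel2 ⊄ {C, D, E}, so the split is lossy.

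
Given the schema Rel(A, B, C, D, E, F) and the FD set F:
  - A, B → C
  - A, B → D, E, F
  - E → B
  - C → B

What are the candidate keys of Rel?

{A} never appears on the right of any FD, so every key must include it.
{A, B}⁺ = {A, B, C, D, E, F}, which is every attribute, so {A, B} is a candidate key.
{A, C}⁺ = {A, B, C, D, E, F}, which is every attribute, so {A, C} is a candidate key.
{A, E}⁺ = {A, B, C, D, E, F}, which is every attribute, so {A, E} is a candidate key.
Any other superkey properly contains one of these, so there are no further candidate keys.

{A, B}, {A, C}, {A, E}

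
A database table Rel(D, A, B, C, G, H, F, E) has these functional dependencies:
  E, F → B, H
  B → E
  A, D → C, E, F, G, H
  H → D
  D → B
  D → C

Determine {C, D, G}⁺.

{B, C, D, E, G}

Start with {C, D, G}.
D → B applies; add {B} → now {B, C, D, G}.
B → E applies; add {E} → now {B, C, D, E, G}.
No further FD applies.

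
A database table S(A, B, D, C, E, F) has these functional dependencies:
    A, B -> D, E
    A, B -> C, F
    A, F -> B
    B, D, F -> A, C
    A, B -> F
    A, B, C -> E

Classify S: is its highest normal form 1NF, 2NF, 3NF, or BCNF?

BCNF

Candidate keys: {A, B}, {A, F}, {B, D, F}. Prime attributes: {A, B, D, F}.
Every FD has a superkey on the left, so the relation is in BCNF.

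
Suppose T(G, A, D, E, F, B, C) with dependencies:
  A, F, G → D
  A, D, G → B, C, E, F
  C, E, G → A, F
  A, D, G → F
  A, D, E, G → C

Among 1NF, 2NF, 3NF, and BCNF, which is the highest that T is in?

BCNF

Candidate keys: {A, D, G}, {A, F, G}, {C, E, G}. Prime attributes: {A, C, D, E, F, G}.
Every FD has a superkey on the left, so the relation is in BCNF.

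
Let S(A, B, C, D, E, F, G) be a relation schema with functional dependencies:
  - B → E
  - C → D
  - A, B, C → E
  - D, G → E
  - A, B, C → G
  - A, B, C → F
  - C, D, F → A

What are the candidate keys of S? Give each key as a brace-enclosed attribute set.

{A, B, C}, {B, C, F}

No FD produces {B, C}, so they must be in every candidate key.
{A, B, C}⁺ = {A, B, C, D, E, F, G} — all of the relation — so {A, B, C} is a candidate key.
{B, C, F}⁺ = {A, B, C, D, E, F, G} — all of the relation — so {B, C, F} is a candidate key.
These are minimal and exhaustive — every other superkey contains one of them.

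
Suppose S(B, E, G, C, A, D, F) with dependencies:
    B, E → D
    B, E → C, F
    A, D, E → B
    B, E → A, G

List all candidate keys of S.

No FD produces {E}, so it must be in every candidate key.
{B, E} is a candidate key since {B, E}⁺ = {A, B, C, D, E, F, G} covers every attribute.
{A, D, E} is a candidate key since {A, D, E}⁺ = {A, B, C, D, E, F, G} covers every attribute.
Any other superkey properly contains one of these, so there are no further candidate keys.

{A, D, E}, {B, E}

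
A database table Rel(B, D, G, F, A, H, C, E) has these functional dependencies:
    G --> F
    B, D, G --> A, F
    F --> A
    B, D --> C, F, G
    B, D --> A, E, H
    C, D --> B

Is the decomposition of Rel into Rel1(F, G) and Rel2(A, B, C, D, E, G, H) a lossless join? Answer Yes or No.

Common attributes: {G}; their closure is {A, F, G}.
This includes all of Rel1, so the common attributes are a superkey of Rel1 — the join is lossless.

Yes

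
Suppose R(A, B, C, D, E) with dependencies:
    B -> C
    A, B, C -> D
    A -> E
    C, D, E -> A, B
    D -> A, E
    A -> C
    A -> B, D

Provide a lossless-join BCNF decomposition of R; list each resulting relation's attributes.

{A, B, D, E}; {B, C}

Candidate keys of the original relation: {A}, {D}.
{A, B, C, D, E}: {B} determines {B, C} here but is not a superkey — split on B -> C, giving {B, C} and {A, B, D, E}.
{B, C} is in BCNF.
{A, B, D, E} is in BCNF.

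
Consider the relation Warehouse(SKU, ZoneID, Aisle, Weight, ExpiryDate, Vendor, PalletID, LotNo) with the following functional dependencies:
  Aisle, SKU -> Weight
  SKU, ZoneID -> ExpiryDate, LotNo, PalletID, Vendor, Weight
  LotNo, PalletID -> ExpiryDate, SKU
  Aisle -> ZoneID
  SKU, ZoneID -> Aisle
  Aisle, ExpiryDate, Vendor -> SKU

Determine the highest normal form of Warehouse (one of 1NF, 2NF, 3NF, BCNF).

3NF

Candidate keys: {Aisle, ExpiryDate, Vendor}, {Aisle, LotNo, PalletID}, {Aisle, SKU}, {LotNo, PalletID, ZoneID}, {SKU, ZoneID}. Prime attributes: {Aisle, ExpiryDate, LotNo, PalletID, SKU, Vendor, ZoneID}.
For LotNo, PalletID -> ExpiryDate, SKU we have {LotNo, PalletID}⁺ = {ExpiryDate, LotNo, PalletID, SKU}; {LotNo, PalletID} is not a superkey, so BCNF fails.
Since {ExpiryDate, SKU} ⊆ prime attributes and every other non-superkey FD also has a prime right side, the schema is in 3NF.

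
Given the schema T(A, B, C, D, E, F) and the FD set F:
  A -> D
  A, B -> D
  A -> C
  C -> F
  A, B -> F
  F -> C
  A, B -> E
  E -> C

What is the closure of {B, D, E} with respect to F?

Start with {B, D, E}.
E -> C applies; add {C} → now {B, C, D, E}.
C -> F applies; add {F} → now {B, C, D, E, F}.
No further FD applies.

{B, C, D, E, F}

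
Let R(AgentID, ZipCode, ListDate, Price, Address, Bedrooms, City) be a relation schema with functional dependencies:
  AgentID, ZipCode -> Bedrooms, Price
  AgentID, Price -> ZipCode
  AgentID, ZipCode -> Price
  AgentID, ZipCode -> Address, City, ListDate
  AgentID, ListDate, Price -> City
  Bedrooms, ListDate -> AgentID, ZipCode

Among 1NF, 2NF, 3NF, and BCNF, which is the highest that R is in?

BCNF

Candidate keys: {AgentID, Price}, {AgentID, ZipCode}, {Bedrooms, ListDate}. Prime attributes: {AgentID, Bedrooms, ListDate, Price, ZipCode}.
The left-hand side of every FD is a superkey, so BCNF is satisfied.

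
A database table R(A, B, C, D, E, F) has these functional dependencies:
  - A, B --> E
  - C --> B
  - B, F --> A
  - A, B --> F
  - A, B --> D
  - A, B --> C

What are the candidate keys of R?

{A, B}, {A, C}, {B, F}, {C, F}

{A, B}⁺ = {A, B, C, D, E, F}, which is every attribute, so {A, B} is a candidate key.
{A, C}⁺ = {A, B, C, D, E, F}, which is every attribute, so {A, C} is a candidate key.
{B, F}⁺ = {A, B, C, D, E, F}, which is every attribute, so {B, F} is a candidate key.
{C, F}⁺ = {A, B, C, D, E, F}, which is every attribute, so {C, F} is a candidate key.
No proper subset of any of these is a key, and no other minimal superkey exists.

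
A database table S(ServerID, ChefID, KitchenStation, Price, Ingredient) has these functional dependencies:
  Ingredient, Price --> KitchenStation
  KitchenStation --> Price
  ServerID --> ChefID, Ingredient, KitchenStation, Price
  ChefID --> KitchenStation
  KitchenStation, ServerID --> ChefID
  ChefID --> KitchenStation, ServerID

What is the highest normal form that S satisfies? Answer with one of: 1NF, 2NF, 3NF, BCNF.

Candidate keys: {ChefID}, {ServerID}. Prime attributes: {ChefID, ServerID}.
For Ingredient, Price --> KitchenStation we have {Ingredient, Price}⁺ = {Ingredient, KitchenStation, Price}; {Ingredient, Price} is not a superkey, so BCNF fails.
Ingredient, Price --> KitchenStation determines the non-prime attribute {KitchenStation} from a non-superkey — 3NF is violated.
Every candidate key is a single attribute, so no partial dependency is possible; 2NF holds.

2NF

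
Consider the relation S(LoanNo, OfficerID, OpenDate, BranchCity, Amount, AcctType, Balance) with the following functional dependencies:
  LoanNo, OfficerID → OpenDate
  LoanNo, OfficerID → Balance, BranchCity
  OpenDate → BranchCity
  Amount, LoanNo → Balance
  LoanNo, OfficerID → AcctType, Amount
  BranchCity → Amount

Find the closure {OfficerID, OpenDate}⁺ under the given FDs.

Start with {OfficerID, OpenDate}.
OpenDate → BranchCity applies; add {BranchCity} → now {BranchCity, OfficerID, OpenDate}.
BranchCity → Amount applies; add {Amount} → now {Amount, BranchCity, OfficerID, OpenDate}.
No further FD applies.

{Amount, BranchCity, OfficerID, OpenDate}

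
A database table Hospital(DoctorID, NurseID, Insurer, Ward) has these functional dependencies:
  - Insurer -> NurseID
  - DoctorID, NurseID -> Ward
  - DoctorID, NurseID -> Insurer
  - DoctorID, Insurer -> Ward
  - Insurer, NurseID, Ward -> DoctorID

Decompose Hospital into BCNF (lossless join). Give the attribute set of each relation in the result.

{DoctorID, Insurer, Ward}; {Insurer, NurseID}

Candidate keys of the original relation: {DoctorID, Insurer}, {DoctorID, NurseID}, {Insurer, Ward}.
{DoctorID, Insurer, NurseID, Ward}: {Insurer} determines {Insurer, NurseID} here but is not a superkey — split on Insurer -> NurseID, giving {Insurer, NurseID} and {DoctorID, Insurer, Ward}.
{Insurer, NurseID} has no BCNF violation.
{DoctorID, Insurer, Ward} has no BCNF violation.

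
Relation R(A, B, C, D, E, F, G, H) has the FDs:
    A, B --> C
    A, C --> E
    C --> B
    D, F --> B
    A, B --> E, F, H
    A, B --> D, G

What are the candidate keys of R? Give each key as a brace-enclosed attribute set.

{A, B}, {A, C}, {A, D, F}

Attributes never on any right-hand side: {A} — every candidate key must contain it.
{A, B}⁺ = {A, B, C, D, E, F, G, H}, which is every attribute, so {A, B} is a candidate key.
{A, C}⁺ = {A, B, C, D, E, F, G, H}, which is every attribute, so {A, C} is a candidate key.
{A, D, F}⁺ = {A, B, C, D, E, F, G, H}, which is every attribute, so {A, D, F} is a candidate key.
Any other superkey properly contains one of these, so there are no further candidate keys.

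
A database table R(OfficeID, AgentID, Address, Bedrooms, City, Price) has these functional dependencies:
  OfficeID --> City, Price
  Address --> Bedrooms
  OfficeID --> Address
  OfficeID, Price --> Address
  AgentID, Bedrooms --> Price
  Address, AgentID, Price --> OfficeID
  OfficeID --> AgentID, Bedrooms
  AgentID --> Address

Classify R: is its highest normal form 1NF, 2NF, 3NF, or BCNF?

2NF

Candidate keys: {AgentID}, {OfficeID}. Prime attributes: {AgentID, OfficeID}.
Address --> Bedrooms: {Address}⁺ = {Address, Bedrooms}, which is not all of the attributes, so the left side is not a superkey — BCNF is violated.
Address --> Bedrooms determines the non-prime attribute {Bedrooms} from a non-superkey — 3NF is violated.
All keys have size 1, which rules out partial dependencies — 2NF is satisfied.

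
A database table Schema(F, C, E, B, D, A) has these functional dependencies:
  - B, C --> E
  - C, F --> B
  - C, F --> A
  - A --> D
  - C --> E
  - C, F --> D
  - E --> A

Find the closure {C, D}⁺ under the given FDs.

{A, C, D, E}

Start with {C, D}.
C --> E applies; add {E} → now {C, D, E}.
E --> A applies; add {A} → now {A, C, D, E}.
No further FD applies.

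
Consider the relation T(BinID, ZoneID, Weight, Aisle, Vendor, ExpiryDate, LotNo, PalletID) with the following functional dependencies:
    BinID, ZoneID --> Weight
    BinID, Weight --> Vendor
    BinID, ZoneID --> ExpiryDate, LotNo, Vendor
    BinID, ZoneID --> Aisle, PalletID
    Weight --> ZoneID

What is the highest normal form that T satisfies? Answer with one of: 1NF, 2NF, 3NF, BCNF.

Candidate keys: {BinID, Weight}, {BinID, ZoneID}. Prime attributes: {BinID, Weight, ZoneID}.
Weight --> ZoneID breaks BCNF: {Weight}⁺ = {Weight, ZoneID}, so {Weight} is not a superkey.
Its right-hand attributes {ZoneID} are all prime, as are those of every other non-superkey FD — the relation is in 3NF.

3NF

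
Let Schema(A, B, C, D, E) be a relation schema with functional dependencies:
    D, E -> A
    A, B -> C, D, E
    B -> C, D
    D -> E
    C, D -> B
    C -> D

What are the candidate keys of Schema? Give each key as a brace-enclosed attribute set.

{B}⁺ = {A, B, C, D, E} — all of the relation — so {B} is a candidate key.
{C}⁺ = {A, B, C, D, E} — all of the relation — so {C} is a candidate key.
These are minimal and exhaustive — every other superkey contains one of them.

{B}, {C}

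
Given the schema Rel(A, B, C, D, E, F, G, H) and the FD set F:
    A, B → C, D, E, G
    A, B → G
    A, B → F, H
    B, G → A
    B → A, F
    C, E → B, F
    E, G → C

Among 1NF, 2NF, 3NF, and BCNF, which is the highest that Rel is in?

BCNF

Candidate keys: {B}, {C, E}, {E, G}. Prime attributes: {B, C, E, G}.
The left-hand side of every FD is a superkey, so BCNF is satisfied.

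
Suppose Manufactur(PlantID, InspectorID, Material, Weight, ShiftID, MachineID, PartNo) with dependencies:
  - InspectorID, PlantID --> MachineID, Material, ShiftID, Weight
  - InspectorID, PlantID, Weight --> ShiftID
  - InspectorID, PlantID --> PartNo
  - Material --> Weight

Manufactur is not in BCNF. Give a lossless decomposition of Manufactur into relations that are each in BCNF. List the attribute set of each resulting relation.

Candidate key of the original relation: {InspectorID, PlantID}.
Within {InspectorID, MachineID, Material, PartNo, PlantID, ShiftID, Weight}: {Material}⁺ ∩ {InspectorID, MachineID, Material, PartNo, PlantID, ShiftID, Weight} = {Material, Weight}, not the whole set, so Material --> Weight violates BCNF; decompose into {Material, Weight} and {InspectorID, MachineID, Material, PartNo, PlantID, ShiftID}.
{Material, Weight} has no BCNF violation.
{InspectorID, MachineID, Material, PartNo, PlantID, ShiftID} has no BCNF violation.

{InspectorID, MachineID, Material, PartNo, PlantID, ShiftID}; {Material, Weight}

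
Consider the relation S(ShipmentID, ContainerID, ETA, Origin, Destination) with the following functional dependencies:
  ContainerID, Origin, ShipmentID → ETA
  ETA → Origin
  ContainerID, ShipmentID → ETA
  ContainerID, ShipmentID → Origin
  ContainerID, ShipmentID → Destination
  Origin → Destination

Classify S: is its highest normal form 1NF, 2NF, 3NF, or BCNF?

Candidate key: {ContainerID, ShipmentID}. Prime attributes: {ContainerID, ShipmentID}.
ETA → Origin: {ETA}⁺ = {Destination, ETA, Origin}, which is not all of the attributes, so the left side is not a superkey — BCNF is violated.
ETA → Origin determines the non-prime attribute {Origin} from a non-superkey — 3NF is violated.
No proper subset of a key has a non-prime attribute in its closure, so there is no partial dependency; 2NF holds.

2NF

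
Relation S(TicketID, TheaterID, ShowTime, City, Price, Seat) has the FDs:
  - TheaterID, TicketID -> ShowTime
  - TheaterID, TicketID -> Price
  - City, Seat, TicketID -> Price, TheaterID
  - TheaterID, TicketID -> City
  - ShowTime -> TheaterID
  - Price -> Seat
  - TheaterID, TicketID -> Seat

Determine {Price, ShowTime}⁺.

Start with {Price, ShowTime}.
ShowTime -> TheaterID applies; add {TheaterID} → now {Price, ShowTime, TheaterID}.
Price -> Seat applies; add {Seat} → now {Price, Seat, ShowTime, TheaterID}.
No further FD applies.

{Price, Seat, ShowTime, TheaterID}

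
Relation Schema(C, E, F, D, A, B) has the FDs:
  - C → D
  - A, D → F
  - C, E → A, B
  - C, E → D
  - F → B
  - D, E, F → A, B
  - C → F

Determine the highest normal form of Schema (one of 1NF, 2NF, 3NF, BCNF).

Candidate key: {C, E}. Prime attributes: {C, E}.
C → D breaks BCNF: {C}⁺ = {B, C, D, F}, so {C} is not a superkey.
C → D determines the non-prime attribute {D} from a non-superkey — 3NF is violated.
The proper key subset {C} of {C, E} determines non-prime {B, D, F}, so the relation is not even in 2NF.

1NF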